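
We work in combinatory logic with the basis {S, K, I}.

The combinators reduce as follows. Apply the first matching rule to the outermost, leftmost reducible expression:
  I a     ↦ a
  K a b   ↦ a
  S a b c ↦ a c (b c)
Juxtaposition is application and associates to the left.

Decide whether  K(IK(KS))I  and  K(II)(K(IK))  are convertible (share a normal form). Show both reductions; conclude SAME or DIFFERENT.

Term A:
  start: K(IK(KS))I
  step 1: IK(KS)
  step 2: K(KS)

Term B:
  start: K(II)(K(IK))
  step 1: II
  step 2: I

Answer: DIFFERENT — A ⇓ K(KS), B ⇓ I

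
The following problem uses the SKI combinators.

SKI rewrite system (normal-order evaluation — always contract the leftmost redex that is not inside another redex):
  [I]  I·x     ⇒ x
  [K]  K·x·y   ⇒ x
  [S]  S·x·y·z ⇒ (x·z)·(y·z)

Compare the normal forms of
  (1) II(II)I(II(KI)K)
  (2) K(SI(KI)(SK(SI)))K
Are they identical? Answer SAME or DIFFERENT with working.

Answer: SAME — A ⇓ I, B ⇓ I

Working:
Term A:
  start: II(II)I(II(KI)K)
  →1  I(II)I(II(KI)K)
  →2  III(II(KI)K)
  →3  II(II(KI)K)
  →4  I(II(KI)K)
  →5  II(KI)K
  →6  I(KI)K
  →7  KIK
  →8  I

Term B:
  start: K(SI(KI)(SK(SI)))K
  →1  SI(KI)(SK(SI))
  →2  I(SK(SI))(KI(SK(SI)))
  →3  SK(SI)(KI(SK(SI)))
  →4  K(KI(SK(SI)))(SI(KI(SK(SI))))
  →5  KI(SK(SI))
  →6  I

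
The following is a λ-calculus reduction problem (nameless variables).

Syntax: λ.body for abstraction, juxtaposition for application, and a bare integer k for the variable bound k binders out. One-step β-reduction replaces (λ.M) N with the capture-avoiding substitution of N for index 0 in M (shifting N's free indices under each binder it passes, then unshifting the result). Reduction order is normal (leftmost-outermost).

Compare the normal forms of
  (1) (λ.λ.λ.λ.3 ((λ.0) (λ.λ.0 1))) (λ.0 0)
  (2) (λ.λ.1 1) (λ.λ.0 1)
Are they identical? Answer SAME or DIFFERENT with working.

Term A:
  start: (λ.λ.λ.λ.3 ((λ.0) (λ.λ.0 1))) (λ.0 0)
  →1  λ.λ.λ.(λ.0 0) ((λ.0) (λ.λ.0 1))
  →2  λ.λ.λ.(λ.0) (λ.λ.0 1) ((λ.0) (λ.λ.0 1))
  →3  λ.λ.λ.(λ.λ.0 1) ((λ.0) (λ.λ.0 1))
  →4  λ.λ.λ.λ.0 ((λ.0) (λ.λ.0 1))
  →5  λ.λ.λ.λ.0 (λ.λ.0 1)

Term B:
  start: (λ.λ.1 1) (λ.λ.0 1)
  →1  λ.(λ.λ.0 1) (λ.λ.0 1)
  →2  λ.λ.0 (λ.λ.0 1)

Answer: DIFFERENT — A ⇓ λ.λ.λ.λ.0 (λ.λ.0 1), B ⇓ λ.λ.0 (λ.λ.0 1)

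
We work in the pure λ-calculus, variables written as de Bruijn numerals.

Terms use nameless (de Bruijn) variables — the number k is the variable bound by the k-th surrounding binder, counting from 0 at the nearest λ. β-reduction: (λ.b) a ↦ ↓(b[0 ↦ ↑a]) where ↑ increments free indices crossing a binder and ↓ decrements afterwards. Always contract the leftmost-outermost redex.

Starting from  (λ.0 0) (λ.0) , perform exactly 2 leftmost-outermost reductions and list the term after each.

  start: (λ.0 0) (λ.0)
  →1  (λ.0) (λ.0)
  →2  λ.0

Answer: after 2 steps: λ.0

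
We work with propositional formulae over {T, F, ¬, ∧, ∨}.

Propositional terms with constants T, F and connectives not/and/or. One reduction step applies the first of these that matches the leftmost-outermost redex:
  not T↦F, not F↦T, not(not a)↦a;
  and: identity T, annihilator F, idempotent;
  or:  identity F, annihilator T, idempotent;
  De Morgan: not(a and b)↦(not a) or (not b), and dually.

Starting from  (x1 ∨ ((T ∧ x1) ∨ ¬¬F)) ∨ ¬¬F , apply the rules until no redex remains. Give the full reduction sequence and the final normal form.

  start: (x1 ∨ ((T ∧ x1) ∨ ¬¬F)) ∨ ¬¬F
  step 1: (x1 ∨ (x1 ∨ ¬¬F)) ∨ ¬¬F
  step 2: (x1 ∨ (x1 ∨ F)) ∨ ¬¬F
  step 3: (x1 ∨ x1) ∨ ¬¬F
  step 4: x1 ∨ ¬¬F
  step 5: x1 ∨ F
  step 6: x1

Answer: normal form = x1  (in 6 steps)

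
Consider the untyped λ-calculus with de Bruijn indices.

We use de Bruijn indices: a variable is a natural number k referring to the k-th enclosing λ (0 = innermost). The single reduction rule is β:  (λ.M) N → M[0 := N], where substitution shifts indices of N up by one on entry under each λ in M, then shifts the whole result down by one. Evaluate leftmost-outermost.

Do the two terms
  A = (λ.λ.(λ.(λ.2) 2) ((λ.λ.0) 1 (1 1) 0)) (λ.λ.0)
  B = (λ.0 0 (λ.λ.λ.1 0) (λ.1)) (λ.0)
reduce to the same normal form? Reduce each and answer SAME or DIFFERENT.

Term A:
  start: (λ.λ.(λ.(λ.2) 2) ((λ.λ.0) 1 (1 1) 0)) (λ.λ.0)
  →1  λ.(λ.(λ.2) (λ.λ.0)) ((λ.λ.0) (λ.λ.0) ((λ.λ.0) (λ.λ.0)) 0)
  →2  λ.(λ.1) (λ.λ.0)
  →3  λ.0

Term B:
  start: (λ.0 0 (λ.λ.λ.1 0) (λ.1)) (λ.0)
  →1  (λ.0) (λ.0) (λ.λ.λ.1 0) (λ.λ.0)
  →2  (λ.0) (λ.λ.λ.1 0) (λ.λ.0)
  →3  (λ.λ.λ.1 0) (λ.λ.0)
  →4  λ.λ.1 0

Answer: DIFFERENT — A ⇓ λ.0, B ⇓ λ.λ.1 0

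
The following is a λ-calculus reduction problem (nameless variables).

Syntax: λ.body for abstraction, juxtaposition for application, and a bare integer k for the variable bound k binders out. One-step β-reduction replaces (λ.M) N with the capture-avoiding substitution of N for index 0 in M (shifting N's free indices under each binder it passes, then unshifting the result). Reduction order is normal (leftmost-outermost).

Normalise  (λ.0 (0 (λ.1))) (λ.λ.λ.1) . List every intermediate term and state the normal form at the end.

  start: (λ.0 (0 (λ.1))) (λ.λ.λ.1)
  step 1: (λ.λ.λ.1) ((λ.λ.λ.1) (λ.λ.λ.λ.1))
  step 2: λ.λ.1

Answer: normal form = λ.λ.1  (in 2 steps)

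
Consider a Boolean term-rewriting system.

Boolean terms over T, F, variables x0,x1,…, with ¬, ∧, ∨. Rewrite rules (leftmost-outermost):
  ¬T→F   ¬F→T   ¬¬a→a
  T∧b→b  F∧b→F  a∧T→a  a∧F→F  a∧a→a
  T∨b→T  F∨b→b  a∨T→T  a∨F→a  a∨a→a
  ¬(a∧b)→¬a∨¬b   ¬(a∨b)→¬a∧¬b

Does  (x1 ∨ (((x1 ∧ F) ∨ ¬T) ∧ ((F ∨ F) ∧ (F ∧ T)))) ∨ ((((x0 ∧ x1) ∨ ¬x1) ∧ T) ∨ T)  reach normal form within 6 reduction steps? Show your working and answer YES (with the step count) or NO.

  start: (x1 ∨ (((x1 ∧ F) ∨ ¬T) ∧ ((F ∨ F) ∧ (F ∧ T)))) ∨ ((((x0 ∧ x1) ∨ ¬x1) ∧ T) ∨ T)
  →1  (x1 ∨ ((F ∨ ¬T) ∧ ((F ∨ F) ∧ (F ∧ T)))) ∨ ((((x0 ∧ x1) ∨ ¬x1) ∧ T) ∨ T)
  →2  (x1 ∨ (¬T ∧ ((F ∨ F) ∧ (F ∧ T)))) ∨ ((((x0 ∧ x1) ∨ ¬x1) ∧ T) ∨ T)
  →3  (x1 ∨ (F ∧ ((F ∨ F) ∧ (F ∧ T)))) ∨ ((((x0 ∧ x1) ∨ ¬x1) ∧ T) ∨ T)
  →4  (x1 ∨ F) ∨ ((((x0 ∧ x1) ∨ ¬x1) ∧ T) ∨ T)
  →5  x1 ∨ ((((x0 ∧ x1) ∨ ¬x1) ∧ T) ∨ T)
  →6  x1 ∨ T

Answer: NO — after 6 steps the term is x1 ∨ T, not yet normal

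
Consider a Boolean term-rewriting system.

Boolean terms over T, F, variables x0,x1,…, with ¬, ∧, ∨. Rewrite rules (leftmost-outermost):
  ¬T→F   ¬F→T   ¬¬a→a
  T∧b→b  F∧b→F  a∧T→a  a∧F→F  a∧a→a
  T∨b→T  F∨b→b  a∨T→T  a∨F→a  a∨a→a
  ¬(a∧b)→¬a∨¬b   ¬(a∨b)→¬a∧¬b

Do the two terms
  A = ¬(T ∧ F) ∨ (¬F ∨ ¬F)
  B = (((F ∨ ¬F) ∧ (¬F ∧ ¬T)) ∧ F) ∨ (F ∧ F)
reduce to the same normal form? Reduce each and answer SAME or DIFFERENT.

Term A:
  start: ¬(T ∧ F) ∨ (¬F ∨ ¬F)
  →1  (¬T ∨ ¬F) ∨ (¬F ∨ ¬F)
  →2  (F ∨ ¬F) ∨ (¬F ∨ ¬F)
  →3  ¬F ∨ (¬F ∨ ¬F)
  →4  T ∨ (¬F ∨ ¬F)
  →5  T

Term B:
  start: (((F ∨ ¬F) ∧ (¬F ∧ ¬T)) ∧ F) ∨ (F ∧ F)
  →1  F ∨ (F ∧ F)
  →2  F ∧ F
  →3  F

Answer: DIFFERENT — A ⇓ T, B ⇓ F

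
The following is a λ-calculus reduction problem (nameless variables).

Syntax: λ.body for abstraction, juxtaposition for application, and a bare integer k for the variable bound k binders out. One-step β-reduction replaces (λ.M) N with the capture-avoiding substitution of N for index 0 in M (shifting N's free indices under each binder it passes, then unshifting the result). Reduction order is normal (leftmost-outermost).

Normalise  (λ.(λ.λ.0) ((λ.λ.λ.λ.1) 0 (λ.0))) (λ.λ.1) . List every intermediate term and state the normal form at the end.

  start: (λ.(λ.λ.0) ((λ.λ.λ.λ.1) 0 (λ.0))) (λ.λ.1)
  [1] (λ.λ.0) ((λ.λ.λ.λ.1) (λ.λ.1) (λ.0))
  [2] λ.0

Answer: normal form = λ.0  (in 2 steps)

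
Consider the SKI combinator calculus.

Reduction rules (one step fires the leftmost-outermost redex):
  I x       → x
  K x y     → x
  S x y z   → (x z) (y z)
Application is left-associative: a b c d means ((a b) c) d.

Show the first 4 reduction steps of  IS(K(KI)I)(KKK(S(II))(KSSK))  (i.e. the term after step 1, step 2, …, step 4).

Answer: after 4 steps: S(KI)(S(II))

Working:
  start: IS(K(KI)I)(KKK(S(II))(KSSK))
  step 1: S(K(KI)I)(KKK(S(II))(KSSK))
  step 2: S(KI)(KKK(S(II))(KSSK))
  step 3: S(KI)(K(S(II))(KSSK))
  step 4: S(KI)(S(II))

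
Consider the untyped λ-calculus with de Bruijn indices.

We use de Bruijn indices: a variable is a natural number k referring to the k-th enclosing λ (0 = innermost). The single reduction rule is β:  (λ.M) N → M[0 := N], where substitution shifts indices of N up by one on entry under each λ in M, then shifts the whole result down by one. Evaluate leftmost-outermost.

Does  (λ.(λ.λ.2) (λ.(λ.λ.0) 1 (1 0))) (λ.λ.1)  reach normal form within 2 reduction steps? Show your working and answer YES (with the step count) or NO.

  start: (λ.(λ.λ.2) (λ.(λ.λ.0) 1 (1 0))) (λ.λ.1)
  step 1: (λ.λ.λ.λ.1) (λ.(λ.λ.0) (λ.λ.1) ((λ.λ.1) 0))
  step 2: λ.λ.λ.1

Answer: YES — reaches normal form λ.λ.λ.1 in 2 ≤ 2 steps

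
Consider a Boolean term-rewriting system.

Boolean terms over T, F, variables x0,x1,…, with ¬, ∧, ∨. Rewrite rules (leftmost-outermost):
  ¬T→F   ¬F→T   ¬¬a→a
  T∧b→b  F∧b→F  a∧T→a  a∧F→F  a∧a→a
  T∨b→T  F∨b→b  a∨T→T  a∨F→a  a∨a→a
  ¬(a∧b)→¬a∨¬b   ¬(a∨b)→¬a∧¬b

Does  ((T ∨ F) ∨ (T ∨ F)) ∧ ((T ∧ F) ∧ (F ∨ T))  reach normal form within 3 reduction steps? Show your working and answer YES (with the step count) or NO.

  start: ((T ∨ F) ∨ (T ∨ F)) ∧ ((T ∧ F) ∧ (F ∨ T))
  →1  (T ∨ F) ∧ ((T ∧ F) ∧ (F ∨ T))
  →2  T ∧ ((T ∧ F) ∧ (F ∨ T))
  →3  (T ∧ F) ∧ (F ∨ T)

Answer: NO — after 3 steps the term is (T ∧ F) ∧ (F ∨ T), not yet normal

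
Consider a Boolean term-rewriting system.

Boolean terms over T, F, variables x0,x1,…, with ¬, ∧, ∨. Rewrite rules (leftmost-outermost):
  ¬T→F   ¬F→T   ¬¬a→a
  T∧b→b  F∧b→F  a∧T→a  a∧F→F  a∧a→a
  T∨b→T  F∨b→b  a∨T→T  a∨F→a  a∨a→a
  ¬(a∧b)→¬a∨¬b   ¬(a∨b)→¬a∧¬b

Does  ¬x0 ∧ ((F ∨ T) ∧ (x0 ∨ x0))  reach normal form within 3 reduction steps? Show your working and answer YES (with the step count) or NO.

Answer: YES — reaches normal form ¬x0 ∧ x0 in 3 ≤ 3 steps

Reduction:
  start: ¬x0 ∧ ((F ∨ T) ∧ (x0 ∨ x0))
  [1] ¬x0 ∧ (T ∧ (x0 ∨ x0))
  [2] ¬x0 ∧ (x0 ∨ x0)
  [3] ¬x0 ∧ x0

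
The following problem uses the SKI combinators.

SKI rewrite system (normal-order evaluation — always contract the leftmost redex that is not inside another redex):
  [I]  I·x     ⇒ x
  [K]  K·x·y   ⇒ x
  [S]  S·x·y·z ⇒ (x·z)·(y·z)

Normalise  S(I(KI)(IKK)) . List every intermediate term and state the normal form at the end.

  start: S(I(KI)(IKK))
  step 1: S(KI(IKK))
  step 2: SI

Answer: normal form = SI  (in 2 steps)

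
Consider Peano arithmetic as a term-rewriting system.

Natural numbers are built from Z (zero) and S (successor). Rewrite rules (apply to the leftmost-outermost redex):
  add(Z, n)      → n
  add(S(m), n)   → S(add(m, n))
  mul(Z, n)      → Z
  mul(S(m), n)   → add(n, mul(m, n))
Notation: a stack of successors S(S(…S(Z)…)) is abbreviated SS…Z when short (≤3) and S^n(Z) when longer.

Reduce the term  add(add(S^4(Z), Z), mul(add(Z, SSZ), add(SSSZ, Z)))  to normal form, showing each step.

Answer: normal form = S^10(Z)  (in 30 steps)

Derivation:
  start: add(add(S^4(Z), Z), mul(add(Z, SSZ), add(SSSZ, Z)))
  step 1: add(S(add(SSSZ, Z)), mul(add(Z, SSZ), add(SSSZ, Z)))
  step 2: S(add(add(SSSZ, Z), mul(add(Z, SSZ), add(SSSZ, Z))))
  step 3: S(add(S(add(SSZ, Z)), mul(add(Z, SSZ), add(SSSZ, Z))))
  step 4: S(S(add(add(SSZ, Z), mul(add(Z, SSZ), add(SSSZ, Z)))))
  step 5: S(S(add(S(add(SZ, Z)), mul(add(Z, SSZ), add(SSSZ, Z)))))
  step 6: S(S(S(add(add(SZ, Z), mul(add(Z, SSZ), add(SSSZ, Z))))))
  step 7: S(S(S(add(S(add(Z, Z)), mul(add(Z, SSZ), add(SSSZ, Z))))))
  step 8: S(S(S(S(add(add(Z, Z), mul(add(Z, SSZ), add(SSSZ, Z)))))))
  step 9: S(S(S(S(add(Z, mul(add(Z, SSZ), add(SSSZ, Z)))))))
  step 10: S(S(S(S(mul(add(Z, SSZ), add(SSSZ, Z))))))
  step 11: S(S(S(S(mul(SSZ, add(SSSZ, Z))))))
  step 12: S(S(S(S(add(add(SSSZ, Z), mul(SZ, add(SSSZ, Z)))))))
  step 13: S(S(S(S(add(S(add(SSZ, Z)), mul(SZ, add(SSSZ, Z)))))))
  step 14: S(S(S(S(S(add(add(SSZ, Z), mul(SZ, add(SSSZ, Z))))))))
  step 15: S(S(S(S(S(add(S(add(SZ, Z)), mul(SZ, add(SSSZ, Z))))))))
  step 16: S(S(S(S(S(S(add(add(SZ, Z), mul(SZ, add(SSSZ, Z)))))))))
  step 17: S(S(S(S(S(S(add(S(add(Z, Z)), mul(SZ, add(SSSZ, Z)))))))))
  step 18: S(S(S(S(S(S(S(add(add(Z, Z), mul(SZ, add(SSSZ, Z))))))))))
  step 19: S(S(S(S(S(S(S(add(Z, mul(SZ, add(SSSZ, Z))))))))))
  step 20: S(S(S(S(S(S(S(mul(SZ, add(SSSZ, Z)))))))))
  step 21: S(S(S(S(S(S(S(add(add(SSSZ, Z), mul(Z, add(SSSZ, Z))))))))))
  step 22: S(S(S(S(S(S(S(add(S(add(SSZ, Z)), mul(Z, add(SSSZ, Z))))))))))
  step 23: S(S(S(S(S(S(S(S(add(add(SSZ, Z), mul(Z, add(SSSZ, Z)))))))))))
  step 24: S(S(S(S(S(S(S(S(add(S(add(SZ, Z)), mul(Z, add(SSSZ, Z)))))))))))
  step 25: S(S(S(S(S(S(S(S(S(add(add(SZ, Z), mul(Z, add(SSSZ, Z))))))))))))
  step 26: S(S(S(S(S(S(S(S(S(add(S(add(Z, Z)), mul(Z, add(SSSZ, Z))))))))))))
  step 27: S(S(S(S(S(S(S(S(S(S(add(add(Z, Z), mul(Z, add(SSSZ, Z)))))))))))))
  step 28: S(S(S(S(S(S(S(S(S(S(add(Z, mul(Z, add(SSSZ, Z)))))))))))))
  step 29: S(S(S(S(S(S(S(S(S(S(mul(Z, add(SSSZ, Z))))))))))))
  step 30: S^10(Z)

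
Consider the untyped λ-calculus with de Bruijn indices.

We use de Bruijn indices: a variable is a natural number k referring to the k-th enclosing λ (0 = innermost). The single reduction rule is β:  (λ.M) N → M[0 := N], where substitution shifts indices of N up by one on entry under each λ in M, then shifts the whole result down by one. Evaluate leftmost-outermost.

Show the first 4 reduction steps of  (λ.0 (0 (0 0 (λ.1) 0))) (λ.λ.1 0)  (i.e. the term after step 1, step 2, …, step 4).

  start: (λ.0 (0 (0 0 (λ.1) 0))) (λ.λ.1 0)
  →1  (λ.λ.1 0) ((λ.λ.1 0) ((λ.λ.1 0) (λ.λ.1 0) (λ.λ.λ.1 0) (λ.λ.1 0)))
  →2  λ.(λ.λ.1 0) ((λ.λ.1 0) (λ.λ.1 0) (λ.λ.λ.1 0) (λ.λ.1 0)) 0
  →3  λ.(λ.(λ.λ.1 0) (λ.λ.1 0) (λ.λ.λ.1 0) (λ.λ.1 0) 0) 0
  →4  λ.(λ.λ.1 0) (λ.λ.1 0) (λ.λ.λ.1 0) (λ.λ.1 0) 0

Answer: after 4 steps: λ.(λ.λ.1 0) (λ.λ.1 0) (λ.λ.λ.1 0) (λ.λ.1 0) 0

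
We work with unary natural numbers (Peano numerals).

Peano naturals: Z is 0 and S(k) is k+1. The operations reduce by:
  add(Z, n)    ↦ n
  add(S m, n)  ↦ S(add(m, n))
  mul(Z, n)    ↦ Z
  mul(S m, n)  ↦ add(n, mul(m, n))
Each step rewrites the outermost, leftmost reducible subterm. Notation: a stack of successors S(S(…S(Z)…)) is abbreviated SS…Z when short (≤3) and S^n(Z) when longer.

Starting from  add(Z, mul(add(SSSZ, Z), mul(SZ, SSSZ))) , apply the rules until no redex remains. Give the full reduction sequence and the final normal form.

Answer: normal form = S^9(Z)  (in 39 steps)

Reduction:
  start: add(Z, mul(add(SSSZ, Z), mul(SZ, SSSZ)))
  [1] mul(add(SSSZ, Z), mul(SZ, SSSZ))
  [2] mul(S(add(SSZ, Z)), mul(SZ, SSSZ))
  [3] add(mul(SZ, SSSZ), mul(add(SSZ, Z), mul(SZ, SSSZ)))
  [4] add(add(SSSZ, mul(Z, SSSZ)), mul(add(SSZ, Z), mul(SZ, SSSZ)))
  [5] add(S(add(SSZ, mul(Z, SSSZ))), mul(add(SSZ, Z), mul(SZ, SSSZ)))
  [6] S(add(add(SSZ, mul(Z, SSSZ)), mul(add(SSZ, Z), mul(SZ, SSSZ))))
  [7] S(add(S(add(SZ, mul(Z, SSSZ))), mul(add(SSZ, Z), mul(SZ, SSSZ))))
  [8] S(S(add(add(SZ, mul(Z, SSSZ)), mul(add(SSZ, Z), mul(SZ, SSSZ)))))
  [9] S(S(add(S(add(Z, mul(Z, SSSZ))), mul(add(SSZ, Z), mul(SZ, SSSZ)))))
  [10] S(S(S(add(add(Z, mul(Z, SSSZ)), mul(add(SSZ, Z), mul(SZ, SSSZ))))))
  [11] S(S(S(add(mul(Z, SSSZ), mul(add(SSZ, Z), mul(SZ, SSSZ))))))
  [12] S(S(S(add(Z, mul(add(SSZ, Z), mul(SZ, SSSZ))))))
  [13] S(S(S(mul(add(SSZ, Z), mul(SZ, SSSZ)))))
  [14] S(S(S(mul(S(add(SZ, Z)), mul(SZ, SSSZ)))))
  [15] S(S(S(add(mul(SZ, SSSZ), mul(add(SZ, Z), mul(SZ, SSSZ))))))
  [16] S(S(S(add(add(SSSZ, mul(Z, SSSZ)), mul(add(SZ, Z), mul(SZ, SSSZ))))))
  [17] S(S(S(add(S(add(SSZ, mul(Z, SSSZ))), mul(add(SZ, Z), mul(SZ, SSSZ))))))
  [18] S(S(S(S(add(add(SSZ, mul(Z, SSSZ)), mul(add(SZ, Z), mul(SZ, SSSZ)))))))
  [19] S(S(S(S(add(S(add(SZ, mul(Z, SSSZ))), mul(add(SZ, Z), mul(SZ, SSSZ)))))))
  [20] S(S(S(S(S(add(add(SZ, mul(Z, SSSZ)), mul(add(SZ, Z), mul(SZ, SSSZ))))))))
  [21] S(S(S(S(S(add(S(add(Z, mul(Z, SSSZ))), mul(add(SZ, Z), mul(SZ, SSSZ))))))))
  [22] S(S(S(S(S(S(add(add(Z, mul(Z, SSSZ)), mul(add(SZ, Z), mul(SZ, SSSZ)))))))))
  [23] S(S(S(S(S(S(add(mul(Z, SSSZ), mul(add(SZ, Z), mul(SZ, SSSZ)))))))))
  [24] S(S(S(S(S(S(add(Z, mul(add(SZ, Z), mul(SZ, SSSZ)))))))))
  [25] S(S(S(S(S(S(mul(add(SZ, Z), mul(SZ, SSSZ))))))))
  [26] S(S(S(S(S(S(mul(S(add(Z, Z)), mul(SZ, SSSZ))))))))
  [27] S(S(S(S(S(S(add(mul(SZ, SSSZ), mul(add(Z, Z), mul(SZ, SSSZ)))))))))
  [28] S(S(S(S(S(S(add(add(SSSZ, mul(Z, SSSZ)), mul(add(Z, Z), mul(SZ, SSSZ)))))))))
  [29] S(S(S(S(S(S(add(S(add(SSZ, mul(Z, SSSZ))), mul(add(Z, Z), mul(SZ, SSSZ)))))))))
  [30] S(S(S(S(S(S(S(add(add(SSZ, mul(Z, SSSZ)), mul(add(Z, Z), mul(SZ, SSSZ))))))))))
  [31] S(S(S(S(S(S(S(add(S(add(SZ, mul(Z, SSSZ))), mul(add(Z, Z), mul(SZ, SSSZ))))))))))
  [32] S(S(S(S(S(S(S(S(add(add(SZ, mul(Z, SSSZ)), mul(add(Z, Z), mul(SZ, SSSZ)))))))))))
  [33] S(S(S(S(S(S(S(S(add(S(add(Z, mul(Z, SSSZ))), mul(add(Z, Z), mul(SZ, SSSZ)))))))))))
  [34] S(S(S(S(S(S(S(S(S(add(add(Z, mul(Z, SSSZ)), mul(add(Z, Z), mul(SZ, SSSZ))))))))))))
  [35] S(S(S(S(S(S(S(S(S(add(mul(Z, SSSZ), mul(add(Z, Z), mul(SZ, SSSZ))))))))))))
  [36] S(S(S(S(S(S(S(S(S(add(Z, mul(add(Z, Z), mul(SZ, SSSZ))))))))))))
  [37] S(S(S(S(S(S(S(S(S(mul(add(Z, Z), mul(SZ, SSSZ)))))))))))
  [38] S(S(S(S(S(S(S(S(S(mul(Z, mul(SZ, SSSZ)))))))))))
  [39] S^9(Z)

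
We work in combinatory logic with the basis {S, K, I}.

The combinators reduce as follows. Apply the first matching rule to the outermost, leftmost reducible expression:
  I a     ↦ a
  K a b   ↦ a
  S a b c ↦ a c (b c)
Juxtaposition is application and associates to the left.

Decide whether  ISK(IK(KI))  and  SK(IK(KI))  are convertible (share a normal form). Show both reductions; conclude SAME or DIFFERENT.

Answer: SAME — A ⇓ SK(K(KI)), B ⇓ SK(K(KI))

Working:
Term A:
  start: ISK(IK(KI))
  →1  SK(IK(KI))
  →2  SK(K(KI))

Term B:
  start: SK(IK(KI))
  →1  SK(K(KI))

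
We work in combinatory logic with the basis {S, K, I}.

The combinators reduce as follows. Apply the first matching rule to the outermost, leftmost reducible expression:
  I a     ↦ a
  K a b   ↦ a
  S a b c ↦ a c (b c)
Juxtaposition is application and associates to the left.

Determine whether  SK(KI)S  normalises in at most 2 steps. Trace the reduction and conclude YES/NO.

Answer: YES — reaches normal form S in 2 ≤ 2 steps

Derivation:
  start: SK(KI)S
  [1] KS(KIS)
  [2] S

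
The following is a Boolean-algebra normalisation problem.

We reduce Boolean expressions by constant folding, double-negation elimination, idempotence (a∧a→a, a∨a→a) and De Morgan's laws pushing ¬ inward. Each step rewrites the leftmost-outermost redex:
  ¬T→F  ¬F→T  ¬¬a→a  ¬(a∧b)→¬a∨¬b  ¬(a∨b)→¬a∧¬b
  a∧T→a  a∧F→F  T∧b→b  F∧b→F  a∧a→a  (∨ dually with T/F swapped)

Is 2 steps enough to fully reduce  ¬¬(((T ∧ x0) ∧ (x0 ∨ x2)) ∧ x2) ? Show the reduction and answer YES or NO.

Answer: YES — reaches normal form (x0 ∧ (x0 ∨ x2)) ∧ x2 in 2 ≤ 2 steps

Derivation:
  start: ¬¬(((T ∧ x0) ∧ (x0 ∨ x2)) ∧ x2)
  step 1: ((T ∧ x0) ∧ (x0 ∨ x2)) ∧ x2
  step 2: (x0 ∧ (x0 ∨ x2)) ∧ x2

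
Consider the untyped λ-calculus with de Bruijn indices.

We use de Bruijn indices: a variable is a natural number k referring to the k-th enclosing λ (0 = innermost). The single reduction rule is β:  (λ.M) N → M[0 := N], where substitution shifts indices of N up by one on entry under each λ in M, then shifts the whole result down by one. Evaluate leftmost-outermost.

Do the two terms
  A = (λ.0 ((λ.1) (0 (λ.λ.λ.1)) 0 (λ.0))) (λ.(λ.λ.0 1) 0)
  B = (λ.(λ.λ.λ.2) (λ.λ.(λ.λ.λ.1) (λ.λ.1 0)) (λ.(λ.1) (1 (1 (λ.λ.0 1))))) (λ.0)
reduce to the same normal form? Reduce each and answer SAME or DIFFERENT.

Answer: DIFFERENT — A ⇓ λ.0 (λ.λ.0 1), B ⇓ λ.λ.λ.λ.λ.1

Derivation:
Term A:
  start: (λ.0 ((λ.1) (0 (λ.λ.λ.1)) 0 (λ.0))) (λ.(λ.λ.0 1) 0)
  step 1: (λ.(λ.λ.0 1) 0) ((λ.λ.(λ.λ.0 1) 0) ((λ.(λ.λ.0 1) 0) (λ.λ.λ.1)) (λ.(λ.λ.0 1) 0) (λ.0))
  step 2: (λ.λ.0 1) ((λ.λ.(λ.λ.0 1) 0) ((λ.(λ.λ.0 1) 0) (λ.λ.λ.1)) (λ.(λ.λ.0 1) 0) (λ.0))
  step 3: λ.0 ((λ.λ.(λ.λ.0 1) 0) ((λ.(λ.λ.0 1) 0) (λ.λ.λ.1)) (λ.(λ.λ.0 1) 0) (λ.0))
  step 4: λ.0 ((λ.(λ.λ.0 1) 0) (λ.(λ.λ.0 1) 0) (λ.0))
  step 5: λ.0 ((λ.λ.0 1) (λ.(λ.λ.0 1) 0) (λ.0))
  step 6: λ.0 ((λ.0 (λ.(λ.λ.0 1) 0)) (λ.0))
  step 7: λ.0 ((λ.0) (λ.(λ.λ.0 1) 0))
  step 8: λ.0 (λ.(λ.λ.0 1) 0)
  step 9: λ.0 (λ.λ.0 1)

Term B:
  start: (λ.(λ.λ.λ.2) (λ.λ.(λ.λ.λ.1) (λ.λ.1 0)) (λ.(λ.1) (1 (1 (λ.λ.0 1))))) (λ.0)
  step 1: (λ.λ.λ.2) (λ.λ.(λ.λ.λ.1) (λ.λ.1 0)) (λ.(λ.1) ((λ.0) ((λ.0) (λ.λ.0 1))))
  step 2: (λ.λ.λ.λ.(λ.λ.λ.1) (λ.λ.1 0)) (λ.(λ.1) ((λ.0) ((λ.0) (λ.λ.0 1))))
  step 3: λ.λ.λ.(λ.λ.λ.1) (λ.λ.1 0)
  step 4: λ.λ.λ.λ.λ.1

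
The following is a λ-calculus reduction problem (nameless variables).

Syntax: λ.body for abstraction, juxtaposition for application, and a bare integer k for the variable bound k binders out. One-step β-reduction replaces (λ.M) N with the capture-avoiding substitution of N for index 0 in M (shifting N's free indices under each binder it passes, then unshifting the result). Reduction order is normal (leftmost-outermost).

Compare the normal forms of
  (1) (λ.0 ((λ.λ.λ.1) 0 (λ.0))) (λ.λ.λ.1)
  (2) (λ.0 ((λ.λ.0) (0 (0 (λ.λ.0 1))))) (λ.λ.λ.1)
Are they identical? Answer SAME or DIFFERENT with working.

Answer: SAME — A ⇓ λ.λ.1, B ⇓ λ.λ.1

Working:
Term A:
  start: (λ.0 ((λ.λ.λ.1) 0 (λ.0))) (λ.λ.λ.1)
  [1] (λ.λ.λ.1) ((λ.λ.λ.1) (λ.λ.λ.1) (λ.0))
  [2] λ.λ.1

Term B:
  start: (λ.0 ((λ.λ.0) (0 (0 (λ.λ.0 1))))) (λ.λ.λ.1)
  [1] (λ.λ.λ.1) ((λ.λ.0) ((λ.λ.λ.1) ((λ.λ.λ.1) (λ.λ.0 1))))
  [2] λ.λ.1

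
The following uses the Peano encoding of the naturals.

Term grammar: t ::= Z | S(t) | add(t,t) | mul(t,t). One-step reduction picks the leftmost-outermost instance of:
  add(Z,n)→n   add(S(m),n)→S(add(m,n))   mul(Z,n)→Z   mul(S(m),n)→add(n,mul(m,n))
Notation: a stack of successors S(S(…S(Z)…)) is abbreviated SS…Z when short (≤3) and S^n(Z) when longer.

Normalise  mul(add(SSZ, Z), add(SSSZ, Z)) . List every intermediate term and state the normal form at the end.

  start: mul(add(SSZ, Z), add(SSSZ, Z))
  [1] mul(S(add(SZ, Z)), add(SSSZ, Z))
  [2] add(add(SSSZ, Z), mul(add(SZ, Z), add(SSSZ, Z)))
  [3] add(S(add(SSZ, Z)), mul(add(SZ, Z), add(SSSZ, Z)))
  [4] S(add(add(SSZ, Z), mul(add(SZ, Z), add(SSSZ, Z))))
  [5] S(add(S(add(SZ, Z)), mul(add(SZ, Z), add(SSSZ, Z))))
  [6] S(S(add(add(SZ, Z), mul(add(SZ, Z), add(SSSZ, Z)))))
  [7] S(S(add(S(add(Z, Z)), mul(add(SZ, Z), add(SSSZ, Z)))))
  [8] S(S(S(add(add(Z, Z), mul(add(SZ, Z), add(SSSZ, Z))))))
  [9] S(S(S(add(Z, mul(add(SZ, Z), add(SSSZ, Z))))))
  [10] S(S(S(mul(add(SZ, Z), add(SSSZ, Z)))))
  [11] S(S(S(mul(S(add(Z, Z)), add(SSSZ, Z)))))
  [12] S(S(S(add(add(SSSZ, Z), mul(add(Z, Z), add(SSSZ, Z))))))
  [13] S(S(S(add(S(add(SSZ, Z)), mul(add(Z, Z), add(SSSZ, Z))))))
  [14] S(S(S(S(add(add(SSZ, Z), mul(add(Z, Z), add(SSSZ, Z)))))))
  [15] S(S(S(S(add(S(add(SZ, Z)), mul(add(Z, Z), add(SSSZ, Z)))))))
  [16] S(S(S(S(S(add(add(SZ, Z), mul(add(Z, Z), add(SSSZ, Z))))))))
  [17] S(S(S(S(S(add(S(add(Z, Z)), mul(add(Z, Z), add(SSSZ, Z))))))))
  [18] S(S(S(S(S(S(add(add(Z, Z), mul(add(Z, Z), add(SSSZ, Z)))))))))
  [19] S(S(S(S(S(S(add(Z, mul(add(Z, Z), add(SSSZ, Z)))))))))
  [20] S(S(S(S(S(S(mul(add(Z, Z), add(SSSZ, Z))))))))
  [21] S(S(S(S(S(S(mul(Z, add(SSSZ, Z))))))))
  [22] S^6(Z)

Answer: normal form = S^6(Z)  (in 22 steps)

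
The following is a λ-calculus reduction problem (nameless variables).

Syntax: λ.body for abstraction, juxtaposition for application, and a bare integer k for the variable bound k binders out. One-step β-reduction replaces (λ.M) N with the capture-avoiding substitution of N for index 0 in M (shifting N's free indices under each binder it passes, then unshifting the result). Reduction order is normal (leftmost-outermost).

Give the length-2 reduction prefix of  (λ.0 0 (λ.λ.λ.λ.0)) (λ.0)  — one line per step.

Answer: after 2 steps: (λ.0) (λ.λ.λ.λ.0)

Reduction:
  start: (λ.0 0 (λ.λ.λ.λ.0)) (λ.0)
  [1] (λ.0) (λ.0) (λ.λ.λ.λ.0)
  [2] (λ.0) (λ.λ.λ.λ.0)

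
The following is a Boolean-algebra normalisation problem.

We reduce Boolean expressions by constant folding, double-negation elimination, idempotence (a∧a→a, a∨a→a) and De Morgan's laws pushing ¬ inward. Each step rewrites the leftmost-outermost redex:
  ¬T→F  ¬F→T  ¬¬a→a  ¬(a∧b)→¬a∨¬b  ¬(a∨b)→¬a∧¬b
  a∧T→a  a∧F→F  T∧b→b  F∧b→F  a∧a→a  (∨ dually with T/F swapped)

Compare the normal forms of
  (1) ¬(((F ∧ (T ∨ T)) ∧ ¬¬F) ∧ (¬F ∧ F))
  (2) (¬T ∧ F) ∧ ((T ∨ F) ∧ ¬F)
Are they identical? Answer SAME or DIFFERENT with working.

Answer: DIFFERENT — A ⇓ T, B ⇓ F

Working:
Term A:
  start: ¬(((F ∧ (T ∨ T)) ∧ ¬¬F) ∧ (¬F ∧ F))
  →1  ¬((F ∧ (T ∨ T)) ∧ ¬¬F) ∨ ¬(¬F ∧ F)
  →2  (¬(F ∧ (T ∨ T)) ∨ ¬¬¬F) ∨ ¬(¬F ∧ F)
  →3  ((¬F ∨ ¬(T ∨ T)) ∨ ¬¬¬F) ∨ ¬(¬F ∧ F)
  →4  ((T ∨ ¬(T ∨ T)) ∨ ¬¬¬F) ∨ ¬(¬F ∧ F)
  →5  (T ∨ ¬¬¬F) ∨ ¬(¬F ∧ F)
  →6  T ∨ ¬(¬F ∧ F)
  →7  T

Term B:
  start: (¬T ∧ F) ∧ ((T ∨ F) ∧ ¬F)
  →1  F ∧ ((T ∨ F) ∧ ¬F)
  →2  F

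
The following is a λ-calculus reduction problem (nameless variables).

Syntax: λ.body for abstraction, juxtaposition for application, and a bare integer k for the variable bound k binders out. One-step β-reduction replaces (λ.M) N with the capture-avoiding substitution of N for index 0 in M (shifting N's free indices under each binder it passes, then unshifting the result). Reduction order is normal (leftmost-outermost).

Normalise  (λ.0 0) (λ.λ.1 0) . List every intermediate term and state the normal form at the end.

  start: (λ.0 0) (λ.λ.1 0)
  →1  (λ.λ.1 0) (λ.λ.1 0)
  →2  λ.(λ.λ.1 0) 0
  →3  λ.λ.1 0

Answer: normal form = λ.λ.1 0  (in 3 steps)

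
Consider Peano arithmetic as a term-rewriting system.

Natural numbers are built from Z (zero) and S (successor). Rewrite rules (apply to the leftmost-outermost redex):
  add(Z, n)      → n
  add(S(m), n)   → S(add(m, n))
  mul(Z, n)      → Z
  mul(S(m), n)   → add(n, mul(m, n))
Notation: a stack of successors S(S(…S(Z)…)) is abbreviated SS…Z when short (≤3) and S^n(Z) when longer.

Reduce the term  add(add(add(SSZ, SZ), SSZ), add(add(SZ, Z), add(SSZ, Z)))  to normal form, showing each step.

Answer: normal form = S^8(Z)  (in 20 steps)

Reduction:
  start: add(add(add(SSZ, SZ), SSZ), add(add(SZ, Z), add(SSZ, Z)))
  step 1: add(add(S(add(SZ, SZ)), SSZ), add(add(SZ, Z), add(SSZ, Z)))
  step 2: add(S(add(add(SZ, SZ), SSZ)), add(add(SZ, Z), add(SSZ, Z)))
  step 3: S(add(add(add(SZ, SZ), SSZ), add(add(SZ, Z), add(SSZ, Z))))
  step 4: S(add(add(S(add(Z, SZ)), SSZ), add(add(SZ, Z), add(SSZ, Z))))
  step 5: S(add(S(add(add(Z, SZ), SSZ)), add(add(SZ, Z), add(SSZ, Z))))
  step 6: S(S(add(add(add(Z, SZ), SSZ), add(add(SZ, Z), add(SSZ, Z)))))
  step 7: S(S(add(add(SZ, SSZ), add(add(SZ, Z), add(SSZ, Z)))))
  step 8: S(S(add(S(add(Z, SSZ)), add(add(SZ, Z), add(SSZ, Z)))))
  step 9: S(S(S(add(add(Z, SSZ), add(add(SZ, Z), add(SSZ, Z))))))
  step 10: S(S(S(add(SSZ, add(add(SZ, Z), add(SSZ, Z))))))
  step 11: S(S(S(S(add(SZ, add(add(SZ, Z), add(SSZ, Z)))))))
  step 12: S(S(S(S(S(add(Z, add(add(SZ, Z), add(SSZ, Z))))))))
  step 13: S(S(S(S(S(add(add(SZ, Z), add(SSZ, Z)))))))
  step 14: S(S(S(S(S(add(S(add(Z, Z)), add(SSZ, Z)))))))
  step 15: S(S(S(S(S(S(add(add(Z, Z), add(SSZ, Z))))))))
  step 16: S(S(S(S(S(S(add(Z, add(SSZ, Z))))))))
  step 17: S(S(S(S(S(S(add(SSZ, Z)))))))
  step 18: S(S(S(S(S(S(S(add(SZ, Z))))))))
  step 19: S(S(S(S(S(S(S(S(add(Z, Z)))))))))
  step 20: S^8(Z)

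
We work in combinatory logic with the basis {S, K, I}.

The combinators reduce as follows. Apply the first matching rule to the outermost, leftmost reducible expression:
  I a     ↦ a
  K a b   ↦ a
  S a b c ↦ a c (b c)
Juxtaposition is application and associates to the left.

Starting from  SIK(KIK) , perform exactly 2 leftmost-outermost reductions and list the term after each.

Answer: after 2 steps: KIK(K(KIK))

Reduction:
  start: SIK(KIK)
  →1  I(KIK)(K(KIK))
  →2  KIK(K(KIK))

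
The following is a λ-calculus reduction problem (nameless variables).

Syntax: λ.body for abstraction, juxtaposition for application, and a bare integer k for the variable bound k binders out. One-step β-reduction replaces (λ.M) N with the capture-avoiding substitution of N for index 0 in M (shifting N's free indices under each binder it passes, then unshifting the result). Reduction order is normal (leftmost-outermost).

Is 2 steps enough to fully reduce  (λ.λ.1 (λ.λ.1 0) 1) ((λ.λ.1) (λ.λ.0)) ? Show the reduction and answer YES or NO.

Answer: NO — after 2 steps the term is λ.(λ.λ.λ.0) (λ.λ.1 0) ((λ.λ.1) (λ.λ.0)), not yet normal

Working:
  start: (λ.λ.1 (λ.λ.1 0) 1) ((λ.λ.1) (λ.λ.0))
  →1  λ.(λ.λ.1) (λ.λ.0) (λ.λ.1 0) ((λ.λ.1) (λ.λ.0))
  →2  λ.(λ.λ.λ.0) (λ.λ.1 0) ((λ.λ.1) (λ.λ.0))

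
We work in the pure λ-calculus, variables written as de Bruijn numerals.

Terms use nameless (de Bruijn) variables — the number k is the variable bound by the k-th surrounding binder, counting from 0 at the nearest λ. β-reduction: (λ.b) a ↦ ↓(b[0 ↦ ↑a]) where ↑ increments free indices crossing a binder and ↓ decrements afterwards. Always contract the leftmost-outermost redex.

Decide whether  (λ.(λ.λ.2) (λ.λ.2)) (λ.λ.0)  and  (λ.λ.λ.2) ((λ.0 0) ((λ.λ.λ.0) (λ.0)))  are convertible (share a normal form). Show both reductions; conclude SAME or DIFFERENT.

Term A:
  start: (λ.(λ.λ.2) (λ.λ.2)) (λ.λ.0)
  [1] (λ.λ.λ.λ.0) (λ.λ.λ.λ.0)
  [2] λ.λ.λ.0

Term B:
  start: (λ.λ.λ.2) ((λ.0 0) ((λ.λ.λ.0) (λ.0)))
  [1] λ.λ.(λ.0 0) ((λ.λ.λ.0) (λ.0))
  [2] λ.λ.(λ.λ.λ.0) (λ.0) ((λ.λ.λ.0) (λ.0))
  [3] λ.λ.(λ.λ.0) ((λ.λ.λ.0) (λ.0))
  [4] λ.λ.λ.0

Answer: SAME — A ⇓ λ.λ.λ.0, B ⇓ λ.λ.λ.0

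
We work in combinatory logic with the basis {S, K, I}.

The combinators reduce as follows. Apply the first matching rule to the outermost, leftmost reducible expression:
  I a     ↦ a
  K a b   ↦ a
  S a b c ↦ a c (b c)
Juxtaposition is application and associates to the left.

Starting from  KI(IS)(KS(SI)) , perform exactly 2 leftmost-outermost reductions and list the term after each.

Answer: after 2 steps: KS(SI)

Derivation:
  start: KI(IS)(KS(SI))
  step 1: I(KS(SI))
  step 2: KS(SI)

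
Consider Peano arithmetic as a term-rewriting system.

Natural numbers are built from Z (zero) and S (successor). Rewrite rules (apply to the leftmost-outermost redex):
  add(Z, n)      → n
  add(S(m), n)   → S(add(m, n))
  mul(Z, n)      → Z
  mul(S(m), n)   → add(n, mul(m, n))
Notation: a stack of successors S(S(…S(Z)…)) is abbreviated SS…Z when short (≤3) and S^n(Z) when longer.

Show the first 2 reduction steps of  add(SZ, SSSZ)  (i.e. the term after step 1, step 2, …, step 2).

  start: add(SZ, SSSZ)
  →1  S(add(Z, SSSZ))
  →2  S^4(Z)

Answer: after 2 steps: S^4(Z)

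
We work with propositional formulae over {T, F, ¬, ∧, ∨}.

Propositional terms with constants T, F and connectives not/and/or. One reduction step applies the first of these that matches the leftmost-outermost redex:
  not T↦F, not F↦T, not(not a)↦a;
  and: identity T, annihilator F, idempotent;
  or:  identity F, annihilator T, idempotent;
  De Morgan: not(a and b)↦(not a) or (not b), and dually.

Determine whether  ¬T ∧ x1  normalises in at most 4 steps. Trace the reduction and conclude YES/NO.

Answer: YES — reaches normal form F in 2 ≤ 4 steps

Working:
  start: ¬T ∧ x1
  →1  F ∧ x1
  →2  F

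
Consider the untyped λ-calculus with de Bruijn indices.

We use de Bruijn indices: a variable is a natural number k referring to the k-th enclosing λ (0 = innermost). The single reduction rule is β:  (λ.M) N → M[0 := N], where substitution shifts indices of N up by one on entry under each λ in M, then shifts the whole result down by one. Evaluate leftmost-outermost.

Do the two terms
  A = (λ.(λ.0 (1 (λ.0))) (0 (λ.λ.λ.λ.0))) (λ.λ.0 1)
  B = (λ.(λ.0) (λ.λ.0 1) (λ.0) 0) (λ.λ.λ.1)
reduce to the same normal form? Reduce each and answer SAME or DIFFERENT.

Term A:
  start: (λ.(λ.0 (1 (λ.0))) (0 (λ.λ.λ.λ.0))) (λ.λ.0 1)
  step 1: (λ.0 ((λ.λ.0 1) (λ.0))) ((λ.λ.0 1) (λ.λ.λ.λ.0))
  step 2: (λ.λ.0 1) (λ.λ.λ.λ.0) ((λ.λ.0 1) (λ.0))
  step 3: (λ.0 (λ.λ.λ.λ.0)) ((λ.λ.0 1) (λ.0))
  step 4: (λ.λ.0 1) (λ.0) (λ.λ.λ.λ.0)
  step 5: (λ.0 (λ.0)) (λ.λ.λ.λ.0)
  step 6: (λ.λ.λ.λ.0) (λ.0)
  step 7: λ.λ.λ.0

Term B:
  start: (λ.(λ.0) (λ.λ.0 1) (λ.0) 0) (λ.λ.λ.1)
  step 1: (λ.0) (λ.λ.0 1) (λ.0) (λ.λ.λ.1)
  step 2: (λ.λ.0 1) (λ.0) (λ.λ.λ.1)
  step 3: (λ.0 (λ.0)) (λ.λ.λ.1)
  step 4: (λ.λ.λ.1) (λ.0)
  step 5: λ.λ.1

Answer: DIFFERENT — A ⇓ λ.λ.λ.0, B ⇓ λ.λ.1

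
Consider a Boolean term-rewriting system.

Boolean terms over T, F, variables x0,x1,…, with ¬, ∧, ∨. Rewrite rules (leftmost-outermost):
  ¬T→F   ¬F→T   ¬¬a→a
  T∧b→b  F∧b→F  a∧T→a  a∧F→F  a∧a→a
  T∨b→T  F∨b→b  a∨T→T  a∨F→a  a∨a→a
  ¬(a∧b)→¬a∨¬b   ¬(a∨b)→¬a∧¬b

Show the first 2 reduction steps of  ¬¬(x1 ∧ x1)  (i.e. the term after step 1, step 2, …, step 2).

Answer: after 2 steps: x1

Working:
  start: ¬¬(x1 ∧ x1)
  [1] x1 ∧ x1
  [2] x1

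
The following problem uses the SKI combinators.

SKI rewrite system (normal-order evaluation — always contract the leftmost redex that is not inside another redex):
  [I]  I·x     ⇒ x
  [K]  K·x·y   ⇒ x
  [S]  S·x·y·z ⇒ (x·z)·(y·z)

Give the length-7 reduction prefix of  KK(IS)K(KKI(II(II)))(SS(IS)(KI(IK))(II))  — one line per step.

Answer: after 7 steps: K(I(IS(KI(IK))(II)))

Derivation:
  start: KK(IS)K(KKI(II(II)))(SS(IS)(KI(IK))(II))
  step 1: KK(KKI(II(II)))(SS(IS)(KI(IK))(II))
  step 2: K(SS(IS)(KI(IK))(II))
  step 3: K(S(KI(IK))(IS(KI(IK)))(II))
  step 4: K(KI(IK)(II)(IS(KI(IK))(II)))
  step 5: K(I(II)(IS(KI(IK))(II)))
  step 6: K(II(IS(KI(IK))(II)))
  step 7: K(I(IS(KI(IK))(II)))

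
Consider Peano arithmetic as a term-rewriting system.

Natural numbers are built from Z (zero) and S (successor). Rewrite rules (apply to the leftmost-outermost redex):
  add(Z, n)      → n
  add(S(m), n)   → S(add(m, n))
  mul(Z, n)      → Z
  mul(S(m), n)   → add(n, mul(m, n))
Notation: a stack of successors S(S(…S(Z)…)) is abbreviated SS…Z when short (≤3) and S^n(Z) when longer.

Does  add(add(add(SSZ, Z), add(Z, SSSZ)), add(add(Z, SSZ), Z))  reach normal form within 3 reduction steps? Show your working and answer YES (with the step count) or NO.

Answer: NO — after 3 steps the term is S(add(add(add(SZ, Z), add(Z, SSSZ)), add(add(Z, SSZ), Z))), not yet normal

Derivation:
  start: add(add(add(SSZ, Z), add(Z, SSSZ)), add(add(Z, SSZ), Z))
  step 1: add(add(S(add(SZ, Z)), add(Z, SSSZ)), add(add(Z, SSZ), Z))
  step 2: add(S(add(add(SZ, Z), add(Z, SSSZ))), add(add(Z, SSZ), Z))
  step 3: S(add(add(add(SZ, Z), add(Z, SSSZ)), add(add(Z, SSZ), Z)))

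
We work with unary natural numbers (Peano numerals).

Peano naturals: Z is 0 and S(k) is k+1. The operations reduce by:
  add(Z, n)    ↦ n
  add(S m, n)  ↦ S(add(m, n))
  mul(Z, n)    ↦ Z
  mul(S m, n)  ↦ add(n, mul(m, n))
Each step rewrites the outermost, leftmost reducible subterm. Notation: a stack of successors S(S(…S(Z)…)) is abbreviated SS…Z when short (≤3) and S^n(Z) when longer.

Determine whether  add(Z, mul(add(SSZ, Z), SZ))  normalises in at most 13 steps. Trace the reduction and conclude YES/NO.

  start: add(Z, mul(add(SSZ, Z), SZ))
  →1  mul(add(SSZ, Z), SZ)
  →2  mul(S(add(SZ, Z)), SZ)
  →3  add(SZ, mul(add(SZ, Z), SZ))
  →4  S(add(Z, mul(add(SZ, Z), SZ)))
  →5  S(mul(add(SZ, Z), SZ))
  →6  S(mul(S(add(Z, Z)), SZ))
  →7  S(add(SZ, mul(add(Z, Z), SZ)))
  →8  S(S(add(Z, mul(add(Z, Z), SZ))))
  →9  S(S(mul(add(Z, Z), SZ)))
  →10  S(S(mul(Z, SZ)))
  →11  SSZ

Answer: YES — reaches normal form SSZ in 11 ≤ 13 steps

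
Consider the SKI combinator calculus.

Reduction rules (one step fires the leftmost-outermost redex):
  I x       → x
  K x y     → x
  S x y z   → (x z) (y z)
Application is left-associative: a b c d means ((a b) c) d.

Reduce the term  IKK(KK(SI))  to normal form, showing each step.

  start: IKK(KK(SI))
  →1  KK(KK(SI))
  →2  K

Answer: normal form = K  (in 2 steps)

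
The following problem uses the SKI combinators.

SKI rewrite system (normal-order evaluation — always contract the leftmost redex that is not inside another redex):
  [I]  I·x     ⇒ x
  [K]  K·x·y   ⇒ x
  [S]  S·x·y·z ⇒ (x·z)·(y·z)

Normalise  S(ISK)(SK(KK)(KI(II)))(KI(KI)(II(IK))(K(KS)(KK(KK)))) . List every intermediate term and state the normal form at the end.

Answer: normal form = K(KS)  (in 14 steps)

Derivation:
  start: S(ISK)(SK(KK)(KI(II)))(KI(KI)(II(IK))(K(KS)(KK(KK))))
  step 1: ISK(KI(KI)(II(IK))(K(KS)(KK(KK))))(SK(KK)(KI(II))(KI(KI)(II(IK))(K(KS)(KK(KK)))))
  step 2: SK(KI(KI)(II(IK))(K(KS)(KK(KK))))(SK(KK)(KI(II))(KI(KI)(II(IK))(K(KS)(KK(KK)))))
  step 3: K(SK(KK)(KI(II))(KI(KI)(II(IK))(K(KS)(KK(KK)))))(KI(KI)(II(IK))(K(KS)(KK(KK)))(SK(KK)(KI(II))(KI(KI)(II(IK))(K(KS)(KK(KK))))))
  step 4: SK(KK)(KI(II))(KI(KI)(II(IK))(K(KS)(KK(KK))))
  step 5: K(KI(II))(KK(KI(II)))(KI(KI)(II(IK))(K(KS)(KK(KK))))
  step 6: KI(II)(KI(KI)(II(IK))(K(KS)(KK(KK))))
  step 7: I(KI(KI)(II(IK))(K(KS)(KK(KK))))
  step 8: KI(KI)(II(IK))(K(KS)(KK(KK)))
  step 9: I(II(IK))(K(KS)(KK(KK)))
  step 10: II(IK)(K(KS)(KK(KK)))
  step 11: I(IK)(K(KS)(KK(KK)))
  step 12: IK(K(KS)(KK(KK)))
  step 13: K(K(KS)(KK(KK)))
  step 14: K(KS)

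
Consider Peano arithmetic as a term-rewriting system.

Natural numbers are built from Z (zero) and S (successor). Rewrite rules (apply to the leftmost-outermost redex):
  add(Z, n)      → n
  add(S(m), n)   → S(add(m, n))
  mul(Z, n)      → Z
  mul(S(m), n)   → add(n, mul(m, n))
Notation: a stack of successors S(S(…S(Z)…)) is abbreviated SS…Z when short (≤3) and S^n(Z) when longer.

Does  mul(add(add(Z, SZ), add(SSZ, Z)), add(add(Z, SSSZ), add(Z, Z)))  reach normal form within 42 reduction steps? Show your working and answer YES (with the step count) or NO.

  start: mul(add(add(Z, SZ), add(SSZ, Z)), add(add(Z, SSSZ), add(Z, Z)))
  step 1: mul(add(SZ, add(SSZ, Z)), add(add(Z, SSSZ), add(Z, Z)))
  step 2: mul(S(add(Z, add(SSZ, Z))), add(add(Z, SSSZ), add(Z, Z)))
  step 3: add(add(add(Z, SSSZ), add(Z, Z)), mul(add(Z, add(SSZ, Z)), add(add(Z, SSSZ), add(Z, Z))))
  step 4: add(add(SSSZ, add(Z, Z)), mul(add(Z, add(SSZ, Z)), add(add(Z, SSSZ), add(Z, Z))))
  step 5: add(S(add(SSZ, add(Z, Z))), mul(add(Z, add(SSZ, Z)), add(add(Z, SSSZ), add(Z, Z))))
  step 6: S(add(add(SSZ, add(Z, Z)), mul(add(Z, add(SSZ, Z)), add(add(Z, SSSZ), add(Z, Z)))))
  step 7: S(add(S(add(SZ, add(Z, Z))), mul(add(Z, add(SSZ, Z)), add(add(Z, SSSZ), add(Z, Z)))))
  step 8: S(S(add(add(SZ, add(Z, Z)), mul(add(Z, add(SSZ, Z)), add(add(Z, SSSZ), add(Z, Z))))))
  step 9: S(S(add(S(add(Z, add(Z, Z))), mul(add(Z, add(SSZ, Z)), add(add(Z, SSSZ), add(Z, Z))))))
  step 10: S(S(S(add(add(Z, add(Z, Z)), mul(add(Z, add(SSZ, Z)), add(add(Z, SSSZ), add(Z, Z)))))))
  step 11: S(S(S(add(add(Z, Z), mul(add(Z, add(SSZ, Z)), add(add(Z, SSSZ), add(Z, Z)))))))
  step 12: S(S(S(add(Z, mul(add(Z, add(SSZ, Z)), add(add(Z, SSSZ), add(Z, Z)))))))
  step 13: S(S(S(mul(add(Z, add(SSZ, Z)), add(add(Z, SSSZ), add(Z, Z))))))
  step 14: S(S(S(mul(add(SSZ, Z), add(add(Z, SSSZ), add(Z, Z))))))
  step 15: S(S(S(mul(S(add(SZ, Z)), add(add(Z, SSSZ), add(Z, Z))))))
  step 16: S(S(S(add(add(add(Z, SSSZ), add(Z, Z)), mul(add(SZ, Z), add(add(Z, SSSZ), add(Z, Z)))))))
  step 17: S(S(S(add(add(SSSZ, add(Z, Z)), mul(add(SZ, Z), add(add(Z, SSSZ), add(Z, Z)))))))
  step 18: S(S(S(add(S(add(SSZ, add(Z, Z))), mul(add(SZ, Z), add(add(Z, SSSZ), add(Z, Z)))))))
  step 19: S(S(S(S(add(add(SSZ, add(Z, Z)), mul(add(SZ, Z), add(add(Z, SSSZ), add(Z, Z))))))))
  step 20: S(S(S(S(add(S(add(SZ, add(Z, Z))), mul(add(SZ, Z), add(add(Z, SSSZ), add(Z, Z))))))))
  step 21: S(S(S(S(S(add(add(SZ, add(Z, Z)), mul(add(SZ, Z), add(add(Z, SSSZ), add(Z, Z)))))))))
  step 22: S(S(S(S(S(add(S(add(Z, add(Z, Z))), mul(add(SZ, Z), add(add(Z, SSSZ), add(Z, Z)))))))))
  step 23: S(S(S(S(S(S(add(add(Z, add(Z, Z)), mul(add(SZ, Z), add(add(Z, SSSZ), add(Z, Z))))))))))
  step 24: S(S(S(S(S(S(add(add(Z, Z), mul(add(SZ, Z), add(add(Z, SSSZ), add(Z, Z))))))))))
  step 25: S(S(S(S(S(S(add(Z, mul(add(SZ, Z), add(add(Z, SSSZ), add(Z, Z))))))))))
  step 26: S(S(S(S(S(S(mul(add(SZ, Z), add(add(Z, SSSZ), add(Z, Z)))))))))
  step 27: S(S(S(S(S(S(mul(S(add(Z, Z)), add(add(Z, SSSZ), add(Z, Z)))))))))
  step 28: S(S(S(S(S(S(add(add(add(Z, SSSZ), add(Z, Z)), mul(add(Z, Z), add(add(Z, SSSZ), add(Z, Z))))))))))
  step 29: S(S(S(S(S(S(add(add(SSSZ, add(Z, Z)), mul(add(Z, Z), add(add(Z, SSSZ), add(Z, Z))))))))))
  step 30: S(S(S(S(S(S(add(S(add(SSZ, add(Z, Z))), mul(add(Z, Z), add(add(Z, SSSZ), add(Z, Z))))))))))
  step 31: S(S(S(S(S(S(S(add(add(SSZ, add(Z, Z)), mul(add(Z, Z), add(add(Z, SSSZ), add(Z, Z)))))))))))
  step 32: S(S(S(S(S(S(S(add(S(add(SZ, add(Z, Z))), mul(add(Z, Z), add(add(Z, SSSZ), add(Z, Z)))))))))))
  step 33: S(S(S(S(S(S(S(S(add(add(SZ, add(Z, Z)), mul(add(Z, Z), add(add(Z, SSSZ), add(Z, Z))))))))))))
  step 34: S(S(S(S(S(S(S(S(add(S(add(Z, add(Z, Z))), mul(add(Z, Z), add(add(Z, SSSZ), add(Z, Z))))))))))))
  step 35: S(S(S(S(S(S(S(S(S(add(add(Z, add(Z, Z)), mul(add(Z, Z), add(add(Z, SSSZ), add(Z, Z)))))))))))))
  step 36: S(S(S(S(S(S(S(S(S(add(add(Z, Z), mul(add(Z, Z), add(add(Z, SSSZ), add(Z, Z)))))))))))))
  step 37: S(S(S(S(S(S(S(S(S(add(Z, mul(add(Z, Z), add(add(Z, SSSZ), add(Z, Z)))))))))))))
  step 38: S(S(S(S(S(S(S(S(S(mul(add(Z, Z), add(add(Z, SSSZ), add(Z, Z))))))))))))
  step 39: S(S(S(S(S(S(S(S(S(mul(Z, add(add(Z, SSSZ), add(Z, Z))))))))))))
  step 40: S^9(Z)

Answer: YES — reaches normal form S^9(Z) in 40 ≤ 42 steps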